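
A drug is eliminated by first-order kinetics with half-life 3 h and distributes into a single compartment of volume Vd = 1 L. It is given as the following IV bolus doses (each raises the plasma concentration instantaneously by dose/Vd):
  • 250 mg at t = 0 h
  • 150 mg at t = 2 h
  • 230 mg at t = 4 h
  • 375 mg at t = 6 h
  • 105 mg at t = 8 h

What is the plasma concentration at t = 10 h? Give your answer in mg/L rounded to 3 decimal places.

320.891 mg/L

k = ln 2 / 3 = 0.23105 per h
Dose 1 (250 mg at t=0 h): 250·exp(−0.23105·10) = 24.803 mg/L
Dose 2 (150 mg at t=2 h): 150·exp(−0.23105·8) = 23.624 mg/L
Dose 3 (230 mg at t=4 h): 230·exp(−0.23105·6) = 57.500 mg/L
Dose 4 (375 mg at t=6 h): 375·exp(−0.23105·4) = 148.819 mg/L
Dose 5 (105 mg at t=8 h): 105·exp(−0.23105·2) = 66.146 mg/L
C(10) = 24.803 + 23.624 + 57.500 + 148.819 + 66.146 = 320.891 mg/L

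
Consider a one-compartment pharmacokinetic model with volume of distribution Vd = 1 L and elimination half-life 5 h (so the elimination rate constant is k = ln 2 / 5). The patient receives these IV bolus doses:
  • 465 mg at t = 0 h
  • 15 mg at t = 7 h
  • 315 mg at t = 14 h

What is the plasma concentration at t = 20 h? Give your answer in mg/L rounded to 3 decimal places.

k = ln 2 / 5 = 0.13863 per h
Dose 1 (465 mg at t=0 h): 465·exp(−0.13863·20) = 29.062 mg/L
Dose 2 (15 mg at t=7 h): 15·exp(−0.13863·13) = 2.474 mg/L
Dose 3 (315 mg at t=14 h): 315·exp(−0.13863·6) = 137.112 mg/L
C(20) = 29.062 + 2.474 + 137.112 = 168.648 mg/L

168.648 mg/L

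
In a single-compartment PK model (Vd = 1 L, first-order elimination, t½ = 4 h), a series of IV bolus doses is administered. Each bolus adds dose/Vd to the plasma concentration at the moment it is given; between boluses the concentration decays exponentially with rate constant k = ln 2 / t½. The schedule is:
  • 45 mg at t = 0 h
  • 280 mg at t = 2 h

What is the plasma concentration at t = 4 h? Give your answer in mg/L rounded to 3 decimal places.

k = ln 2 / 4 = 0.17329 per h
Dose 1 (45 mg at t=0 h): 45·exp(−0.17329·4) = 22.500 mg/L
Dose 2 (280 mg at t=2 h): 280·exp(−0.17329·2) = 197.990 mg/L
C(4) = 22.500 + 197.990 = 220.490 mg/L

220.490 mg/L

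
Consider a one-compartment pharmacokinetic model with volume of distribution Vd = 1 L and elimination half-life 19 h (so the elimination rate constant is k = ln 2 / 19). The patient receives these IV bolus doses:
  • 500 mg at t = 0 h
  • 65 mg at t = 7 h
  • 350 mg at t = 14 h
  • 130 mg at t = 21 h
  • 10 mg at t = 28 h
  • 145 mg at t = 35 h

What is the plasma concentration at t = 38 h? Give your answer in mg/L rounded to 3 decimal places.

k = ln 2 / 19 = 0.03648 per h
Dose 1 (500 mg at t=0 h): 500·exp(−0.03648·38) = 125.000 mg/L
Dose 2 (65 mg at t=7 h): 65·exp(−0.03648·31) = 20.978 mg/L
Dose 3 (350 mg at t=14 h): 350·exp(−0.03648·24) = 145.821 mg/L
Dose 4 (130 mg at t=21 h): 130·exp(−0.03648·17) = 69.920 mg/L
Dose 5 (10 mg at t=28 h): 10·exp(−0.03648·10) = 6.943 mg/L
Dose 6 (145 mg at t=35 h): 145·exp(−0.03648·3) = 129.968 mg/L
C(38) = 125.000 + 20.978 + 145.821 + 69.920 + 6.943 + 129.968 = 498.630 mg/L

498.630 mg/L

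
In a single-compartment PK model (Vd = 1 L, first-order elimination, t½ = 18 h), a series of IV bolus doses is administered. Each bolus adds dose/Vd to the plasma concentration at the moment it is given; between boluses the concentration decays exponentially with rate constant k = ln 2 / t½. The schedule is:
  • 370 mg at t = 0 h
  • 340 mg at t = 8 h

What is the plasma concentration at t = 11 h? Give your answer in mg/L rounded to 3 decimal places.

k = ln 2 / 18 = 0.03851 per h
Dose 1 (370 mg at t=0 h): 370·exp(−0.03851·11) = 242.236 mg/L
Dose 2 (340 mg at t=8 h): 340·exp(−0.03851·3) = 302.906 mg/L
C(11) = 242.236 + 302.906 = 545.142 mg/L

545.142 mg/L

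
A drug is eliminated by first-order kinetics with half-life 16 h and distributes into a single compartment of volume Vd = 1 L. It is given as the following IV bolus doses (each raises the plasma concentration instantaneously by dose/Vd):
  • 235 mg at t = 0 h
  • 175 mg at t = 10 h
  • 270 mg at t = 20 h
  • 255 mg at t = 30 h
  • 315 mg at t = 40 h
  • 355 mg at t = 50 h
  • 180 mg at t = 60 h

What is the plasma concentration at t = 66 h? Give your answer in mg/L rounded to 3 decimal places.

k = ln 2 / 16 = 0.04332 per h
Dose 1 (235 mg at t=0 h): 235·exp(−0.04332·66) = 13.468 mg/L
Dose 2 (175 mg at t=10 h): 175·exp(−0.04332·56) = 15.468 mg/L
Dose 3 (270 mg at t=20 h): 270·exp(−0.04332·46) = 36.805 mg/L
Dose 4 (255 mg at t=30 h): 255·exp(−0.04332·36) = 53.607 mg/L
Dose 5 (315 mg at t=40 h): 315·exp(−0.04332·26) = 102.126 mg/L
Dose 6 (355 mg at t=50 h): 355·exp(−0.04332·16) = 177.500 mg/L
Dose 7 (180 mg at t=60 h): 180·exp(−0.04332·6) = 138.799 mg/L
C(66) = 13.468 + 15.468 + 36.805 + 53.607 + 102.126 + 177.500 + 138.799 = 537.773 mg/L

537.773 mg/L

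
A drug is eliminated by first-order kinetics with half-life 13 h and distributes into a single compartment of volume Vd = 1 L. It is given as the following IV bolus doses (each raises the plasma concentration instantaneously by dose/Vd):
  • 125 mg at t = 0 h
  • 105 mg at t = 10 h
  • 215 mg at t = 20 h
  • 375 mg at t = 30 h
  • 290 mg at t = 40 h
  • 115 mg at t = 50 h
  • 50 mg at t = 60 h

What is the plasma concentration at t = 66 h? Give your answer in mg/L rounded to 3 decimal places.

k = ln 2 / 13 = 0.05332 per h
Dose 1 (125 mg at t=0 h): 125·exp(−0.05332·66) = 3.703 mg/L
Dose 2 (105 mg at t=10 h): 105·exp(−0.05332·56) = 5.302 mg/L
Dose 3 (215 mg at t=20 h): 215·exp(−0.05332·46) = 18.504 mg/L
Dose 4 (375 mg at t=30 h): 375·exp(−0.05332·36) = 55.006 mg/L
Dose 5 (290 mg at t=40 h): 290·exp(−0.05332·26) = 72.500 mg/L
Dose 6 (115 mg at t=50 h): 115·exp(−0.05332·16) = 49.000 mg/L
Dose 7 (50 mg at t=60 h): 50·exp(−0.05332·6) = 36.311 mg/L
C(66) = 3.703 + 5.302 + 18.504 + 55.006 + 72.500 + 49.000 + 36.311 = 240.326 mg/L

240.326 mg/L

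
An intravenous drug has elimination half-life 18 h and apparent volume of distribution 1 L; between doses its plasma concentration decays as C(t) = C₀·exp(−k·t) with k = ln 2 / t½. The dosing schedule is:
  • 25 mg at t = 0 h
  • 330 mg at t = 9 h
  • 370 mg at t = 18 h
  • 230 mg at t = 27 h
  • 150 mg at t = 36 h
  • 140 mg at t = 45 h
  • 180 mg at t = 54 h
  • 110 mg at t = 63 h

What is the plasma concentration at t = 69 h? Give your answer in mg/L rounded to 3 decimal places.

418.026 mg/L

k = ln 2 / 18 = 0.03851 per h
Dose 1 (25 mg at t=0 h): 25·exp(−0.03851·69) = 1.754 mg/L
Dose 2 (330 mg at t=9 h): 330·exp(−0.03851·60) = 32.740 mg/L
Dose 3 (370 mg at t=18 h): 370·exp(−0.03851·51) = 51.914 mg/L
Dose 4 (230 mg at t=27 h): 230·exp(−0.03851·42) = 45.638 mg/L
Dose 5 (150 mg at t=36 h): 150·exp(−0.03851·33) = 42.092 mg/L
Dose 6 (140 mg at t=45 h): 140·exp(−0.03851·24) = 55.559 mg/L
Dose 7 (180 mg at t=54 h): 180·exp(−0.03851·15) = 101.022 mg/L
Dose 8 (110 mg at t=63 h): 110·exp(−0.03851·6) = 87.307 mg/L
C(69) = 1.754 + 32.740 + 51.914 + 45.638 + 42.092 + 55.559 + 101.022 + 87.307 = 418.026 mg/L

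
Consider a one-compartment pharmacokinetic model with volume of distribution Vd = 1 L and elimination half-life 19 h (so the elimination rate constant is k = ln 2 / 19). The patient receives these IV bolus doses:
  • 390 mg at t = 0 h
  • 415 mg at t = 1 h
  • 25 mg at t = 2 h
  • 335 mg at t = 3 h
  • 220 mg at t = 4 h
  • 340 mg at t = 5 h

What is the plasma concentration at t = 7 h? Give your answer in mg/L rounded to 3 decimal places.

1459.136 mg/L

k = ln 2 / 19 = 0.03648 per h
Dose 1 (390 mg at t=0 h): 390·exp(−0.03648·7) = 302.106 mg/L
Dose 2 (415 mg at t=1 h): 415·exp(−0.03648·6) = 333.416 mg/L
Dose 3 (25 mg at t=2 h): 25·exp(−0.03648·5) = 20.832 mg/L
Dose 4 (335 mg at t=3 h): 335·exp(−0.03648·4) = 289.514 mg/L
Dose 5 (220 mg at t=4 h): 220·exp(−0.03648·3) = 197.193 mg/L
Dose 6 (340 mg at t=5 h): 340·exp(−0.03648·2) = 316.076 mg/L
C(7) = 302.106 + 333.416 + 20.832 + 289.514 + 197.193 + 316.076 = 1459.136 mg/L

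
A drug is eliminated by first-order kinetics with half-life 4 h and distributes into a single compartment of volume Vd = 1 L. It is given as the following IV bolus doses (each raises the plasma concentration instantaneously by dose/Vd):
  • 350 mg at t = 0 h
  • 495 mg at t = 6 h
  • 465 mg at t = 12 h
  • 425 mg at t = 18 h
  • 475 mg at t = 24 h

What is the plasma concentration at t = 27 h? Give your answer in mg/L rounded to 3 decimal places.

422.603 mg/L

k = ln 2 / 4 = 0.17329 per h
Dose 1 (350 mg at t=0 h): 350·exp(−0.17329·27) = 3.252 mg/L
Dose 2 (495 mg at t=6 h): 495·exp(−0.17329·21) = 13.008 mg/L
Dose 3 (465 mg at t=12 h): 465·exp(−0.17329·15) = 34.561 mg/L
Dose 4 (425 mg at t=18 h): 425·exp(−0.17329·9) = 89.345 mg/L
Dose 5 (475 mg at t=24 h): 475·exp(−0.17329·3) = 282.437 mg/L
C(27) = 3.252 + 13.008 + 34.561 + 89.345 + 282.437 = 422.603 mg/L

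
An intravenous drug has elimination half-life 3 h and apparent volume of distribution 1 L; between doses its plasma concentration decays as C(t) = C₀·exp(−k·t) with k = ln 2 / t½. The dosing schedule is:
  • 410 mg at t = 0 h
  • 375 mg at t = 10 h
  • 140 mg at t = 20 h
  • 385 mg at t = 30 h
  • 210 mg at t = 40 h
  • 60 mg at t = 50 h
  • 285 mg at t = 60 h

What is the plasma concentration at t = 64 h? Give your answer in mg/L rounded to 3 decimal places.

k = ln 2 / 3 = 0.23105 per h
Dose 1 (410 mg at t=0 h): 410·exp(−0.23105·64) = 0.000 mg/L
Dose 2 (375 mg at t=10 h): 375·exp(−0.23105·54) = 0.001 mg/L
Dose 3 (140 mg at t=20 h): 140·exp(−0.23105·44) = 0.005 mg/L
Dose 4 (385 mg at t=30 h): 385·exp(−0.23105·34) = 0.149 mg/L
Dose 5 (210 mg at t=40 h): 210·exp(−0.23105·24) = 0.820 mg/L
Dose 6 (60 mg at t=50 h): 60·exp(−0.23105·14) = 2.362 mg/L
Dose 7 (285 mg at t=60 h): 285·exp(−0.23105·4) = 113.102 mg/L
C(64) = 0.000 + 0.001 + 0.005 + 0.149 + 0.820 + 2.362 + 113.102 = 116.441 mg/L

116.441 mg/L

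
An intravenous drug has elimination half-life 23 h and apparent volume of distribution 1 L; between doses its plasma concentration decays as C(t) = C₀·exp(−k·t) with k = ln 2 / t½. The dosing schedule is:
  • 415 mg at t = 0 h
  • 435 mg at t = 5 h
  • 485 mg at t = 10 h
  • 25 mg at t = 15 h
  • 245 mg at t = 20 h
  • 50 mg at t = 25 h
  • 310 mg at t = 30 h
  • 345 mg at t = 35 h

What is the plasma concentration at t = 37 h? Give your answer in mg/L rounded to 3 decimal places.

k = ln 2 / 23 = 0.03014 per h
Dose 1 (415 mg at t=0 h): 415·exp(−0.03014·37) = 136.076 mg/L
Dose 2 (435 mg at t=5 h): 435·exp(−0.03014·32) = 165.831 mg/L
Dose 3 (485 mg at t=10 h): 485·exp(−0.03014·27) = 214.961 mg/L
Dose 4 (25 mg at t=15 h): 25·exp(−0.03014·22) = 12.882 mg/L
Dose 5 (245 mg at t=20 h): 245·exp(−0.03014·17) = 146.780 mg/L
Dose 6 (50 mg at t=25 h): 50·exp(−0.03014·12) = 34.827 mg/L
Dose 7 (310 mg at t=30 h): 310·exp(−0.03014·7) = 251.041 mg/L
Dose 8 (345 mg at t=35 h): 345·exp(−0.03014·2) = 324.820 mg/L
C(37) = 136.076 + 165.831 + 214.961 + 12.882 + 146.780 + 34.827 + 251.041 + 324.820 = 1287.217 mg/L

1287.217 mg/L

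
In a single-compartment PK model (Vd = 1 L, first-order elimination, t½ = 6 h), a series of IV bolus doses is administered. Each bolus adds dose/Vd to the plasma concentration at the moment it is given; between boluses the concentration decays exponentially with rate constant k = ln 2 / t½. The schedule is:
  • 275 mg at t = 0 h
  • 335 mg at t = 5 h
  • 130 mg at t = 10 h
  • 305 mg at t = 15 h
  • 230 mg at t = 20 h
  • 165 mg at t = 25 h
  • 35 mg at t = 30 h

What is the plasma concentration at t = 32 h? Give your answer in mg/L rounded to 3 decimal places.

k = ln 2 / 6 = 0.11552 per h
Dose 1 (275 mg at t=0 h): 275·exp(−0.11552·32) = 6.821 mg/L
Dose 2 (335 mg at t=5 h): 335·exp(−0.11552·27) = 14.805 mg/L
Dose 3 (130 mg at t=10 h): 130·exp(−0.11552·22) = 10.237 mg/L
Dose 4 (305 mg at t=15 h): 305·exp(−0.11552·17) = 42.794 mg/L
Dose 5 (230 mg at t=20 h): 230·exp(−0.11552·12) = 57.500 mg/L
Dose 6 (165 mg at t=25 h): 165·exp(−0.11552·7) = 73.499 mg/L
Dose 7 (35 mg at t=30 h): 35·exp(−0.11552·2) = 27.780 mg/L
C(32) = 6.821 + 14.805 + 10.237 + 42.794 + 57.500 + 73.499 + 27.780 = 233.435 mg/L

233.435 mg/L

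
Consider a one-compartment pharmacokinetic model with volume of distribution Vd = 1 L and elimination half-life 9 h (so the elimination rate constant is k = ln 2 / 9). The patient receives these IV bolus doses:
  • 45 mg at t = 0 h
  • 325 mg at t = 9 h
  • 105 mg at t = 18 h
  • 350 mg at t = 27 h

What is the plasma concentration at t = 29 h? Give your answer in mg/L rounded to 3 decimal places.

k = ln 2 / 9 = 0.07702 per h
Dose 1 (45 mg at t=0 h): 45·exp(−0.07702·29) = 4.822 mg/L
Dose 2 (325 mg at t=9 h): 325·exp(−0.07702·20) = 69.651 mg/L
Dose 3 (105 mg at t=18 h): 105·exp(−0.07702·11) = 45.005 mg/L
Dose 4 (350 mg at t=27 h): 350·exp(−0.07702·2) = 300.035 mg/L
C(29) = 4.822 + 69.651 + 45.005 + 300.035 = 419.514 mg/L

419.514 mg/L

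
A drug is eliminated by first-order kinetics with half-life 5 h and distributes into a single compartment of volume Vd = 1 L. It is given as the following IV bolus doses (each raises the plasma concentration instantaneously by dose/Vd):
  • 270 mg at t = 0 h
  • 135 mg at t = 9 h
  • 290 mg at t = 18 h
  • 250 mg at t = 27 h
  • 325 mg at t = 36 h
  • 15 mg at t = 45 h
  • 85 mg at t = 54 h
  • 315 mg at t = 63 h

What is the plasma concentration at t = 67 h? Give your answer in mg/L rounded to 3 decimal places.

k = ln 2 / 5 = 0.13863 per h
Dose 1 (270 mg at t=0 h): 270·exp(−0.13863·67) = 0.025 mg/L
Dose 2 (135 mg at t=9 h): 135·exp(−0.13863·58) = 0.043 mg/L
Dose 3 (290 mg at t=18 h): 290·exp(−0.13863·49) = 0.325 mg/L
Dose 4 (250 mg at t=27 h): 250·exp(−0.13863·40) = 0.977 mg/L
Dose 5 (325 mg at t=36 h): 325·exp(−0.13863·31) = 4.421 mg/L
Dose 6 (15 mg at t=45 h): 15·exp(−0.13863·22) = 0.710 mg/L
Dose 7 (85 mg at t=54 h): 85·exp(−0.13863·13) = 14.020 mg/L
Dose 8 (315 mg at t=63 h): 315·exp(−0.13863·4) = 180.920 mg/L
C(67) = 0.025 + 0.043 + 0.325 + 0.977 + 4.421 + 0.710 + 14.020 + 180.920 = 201.441 mg/L

201.441 mg/L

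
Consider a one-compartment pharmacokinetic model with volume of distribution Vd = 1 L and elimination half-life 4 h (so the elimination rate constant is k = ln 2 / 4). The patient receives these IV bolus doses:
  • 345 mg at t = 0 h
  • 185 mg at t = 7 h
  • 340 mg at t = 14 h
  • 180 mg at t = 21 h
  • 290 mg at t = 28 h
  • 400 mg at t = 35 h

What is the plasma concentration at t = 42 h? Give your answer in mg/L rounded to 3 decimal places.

152.608 mg/L

k = ln 2 / 4 = 0.17329 per h
Dose 1 (345 mg at t=0 h): 345·exp(−0.17329·42) = 0.238 mg/L
Dose 2 (185 mg at t=7 h): 185·exp(−0.17329·35) = 0.430 mg/L
Dose 3 (340 mg at t=14 h): 340·exp(−0.17329·28) = 2.656 mg/L
Dose 4 (180 mg at t=21 h): 180·exp(−0.17329·21) = 4.730 mg/L
Dose 5 (290 mg at t=28 h): 290·exp(−0.17329·14) = 25.633 mg/L
Dose 6 (400 mg at t=35 h): 400·exp(−0.17329·7) = 118.921 mg/L
C(42) = 0.238 + 0.430 + 2.656 + 4.730 + 25.633 + 118.921 = 152.608 mg/L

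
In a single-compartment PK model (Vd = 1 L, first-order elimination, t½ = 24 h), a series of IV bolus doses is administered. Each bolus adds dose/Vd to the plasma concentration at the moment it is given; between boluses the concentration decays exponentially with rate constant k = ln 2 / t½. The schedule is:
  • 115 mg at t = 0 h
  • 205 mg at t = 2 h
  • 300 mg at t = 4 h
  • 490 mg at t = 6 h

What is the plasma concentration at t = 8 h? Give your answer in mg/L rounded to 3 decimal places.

k = ln 2 / 24 = 0.02888 per h
Dose 1 (115 mg at t=0 h): 115·exp(−0.02888·8) = 91.276 mg/L
Dose 2 (205 mg at t=2 h): 205·exp(−0.02888·6) = 172.384 mg/L
Dose 3 (300 mg at t=4 h): 300·exp(−0.02888·4) = 267.270 mg/L
Dose 4 (490 mg at t=6 h): 490·exp(−0.02888·2) = 462.498 mg/L
C(8) = 91.276 + 172.384 + 267.270 + 462.498 = 993.427 mg/L

993.427 mg/L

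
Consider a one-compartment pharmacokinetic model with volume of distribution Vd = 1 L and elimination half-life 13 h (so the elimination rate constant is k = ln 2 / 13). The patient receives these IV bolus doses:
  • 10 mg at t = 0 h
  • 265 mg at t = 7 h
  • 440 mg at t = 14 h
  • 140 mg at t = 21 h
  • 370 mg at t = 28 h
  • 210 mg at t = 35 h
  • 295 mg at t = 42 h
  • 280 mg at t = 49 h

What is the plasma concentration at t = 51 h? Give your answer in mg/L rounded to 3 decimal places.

k = ln 2 / 13 = 0.05332 per h
Dose 1 (10 mg at t=0 h): 10·exp(−0.05332·51) = 0.659 mg/L
Dose 2 (265 mg at t=7 h): 265·exp(−0.05332·44) = 25.373 mg/L
Dose 3 (440 mg at t=14 h): 440·exp(−0.05332·37) = 61.189 mg/L
Dose 4 (140 mg at t=21 h): 140·exp(−0.05332·30) = 28.278 mg/L
Dose 5 (370 mg at t=28 h): 370·exp(−0.05332·23) = 108.545 mg/L
Dose 6 (210 mg at t=35 h): 210·exp(−0.05332·16) = 89.479 mg/L
Dose 7 (295 mg at t=42 h): 295·exp(−0.05332·9) = 182.565 mg/L
Dose 8 (280 mg at t=49 h): 280·exp(−0.05332·2) = 251.678 mg/L
C(51) = 0.659 + 25.373 + 61.189 + 28.278 + 108.545 + 89.479 + 182.565 + 251.678 = 747.766 mg/L

747.766 mg/L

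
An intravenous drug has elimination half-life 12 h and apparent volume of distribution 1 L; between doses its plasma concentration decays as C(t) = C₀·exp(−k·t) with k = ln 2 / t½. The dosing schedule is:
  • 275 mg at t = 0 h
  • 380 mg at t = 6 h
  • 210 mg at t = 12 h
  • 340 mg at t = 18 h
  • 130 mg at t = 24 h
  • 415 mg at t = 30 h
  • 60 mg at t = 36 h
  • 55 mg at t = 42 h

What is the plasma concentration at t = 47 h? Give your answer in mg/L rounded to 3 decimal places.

408.153 mg/L

k = ln 2 / 12 = 0.05776 per h
Dose 1 (275 mg at t=0 h): 275·exp(−0.05776·47) = 18.210 mg/L
Dose 2 (380 mg at t=6 h): 380·exp(−0.05776·41) = 35.585 mg/L
Dose 3 (210 mg at t=12 h): 210·exp(−0.05776·35) = 27.811 mg/L
Dose 4 (340 mg at t=18 h): 340·exp(−0.05776·29) = 63.678 mg/L
Dose 5 (130 mg at t=24 h): 130·exp(−0.05776·23) = 34.433 mg/L
Dose 6 (415 mg at t=30 h): 415·exp(−0.05776·17) = 155.449 mg/L
Dose 7 (60 mg at t=36 h): 60·exp(−0.05776·11) = 31.784 mg/L
Dose 8 (55 mg at t=42 h): 55·exp(−0.05776·5) = 41.203 mg/L
C(47) = 18.210 + 35.585 + 27.811 + 63.678 + 34.433 + 155.449 + 31.784 + 41.203 = 408.153 mg/L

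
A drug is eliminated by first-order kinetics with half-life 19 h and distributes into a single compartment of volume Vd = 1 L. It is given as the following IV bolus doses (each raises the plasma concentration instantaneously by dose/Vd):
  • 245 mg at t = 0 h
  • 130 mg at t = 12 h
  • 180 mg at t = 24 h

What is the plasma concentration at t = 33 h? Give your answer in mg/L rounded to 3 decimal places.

k = ln 2 / 19 = 0.03648 per h
Dose 1 (245 mg at t=0 h): 245·exp(−0.03648·33) = 73.506 mg/L
Dose 2 (130 mg at t=12 h): 130·exp(−0.03648·21) = 60.426 mg/L
Dose 3 (180 mg at t=24 h): 180·exp(−0.03648·9) = 129.622 mg/L
C(33) = 73.506 + 60.426 + 129.622 = 263.555 mg/L

263.555 mg/L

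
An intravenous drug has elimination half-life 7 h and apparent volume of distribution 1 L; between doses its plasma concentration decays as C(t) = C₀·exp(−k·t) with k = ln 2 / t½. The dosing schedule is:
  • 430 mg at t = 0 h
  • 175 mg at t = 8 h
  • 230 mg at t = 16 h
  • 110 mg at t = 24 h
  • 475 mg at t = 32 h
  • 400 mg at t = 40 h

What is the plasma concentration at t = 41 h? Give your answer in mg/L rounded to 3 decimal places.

k = ln 2 / 7 = 0.09902 per h
Dose 1 (430 mg at t=0 h): 430·exp(−0.09902·41) = 7.418 mg/L
Dose 2 (175 mg at t=8 h): 175·exp(−0.09902·33) = 6.666 mg/L
Dose 3 (230 mg at t=16 h): 230·exp(−0.09902·25) = 19.347 mg/L
Dose 4 (110 mg at t=24 h): 110·exp(−0.09902·17) = 20.432 mg/L
Dose 5 (475 mg at t=32 h): 475·exp(−0.09902·9) = 194.830 mg/L
Dose 6 (400 mg at t=40 h): 400·exp(−0.09902·1) = 362.289 mg/L
C(41) = 7.418 + 6.666 + 19.347 + 20.432 + 194.830 + 362.289 = 610.983 mg/L

610.983 mg/L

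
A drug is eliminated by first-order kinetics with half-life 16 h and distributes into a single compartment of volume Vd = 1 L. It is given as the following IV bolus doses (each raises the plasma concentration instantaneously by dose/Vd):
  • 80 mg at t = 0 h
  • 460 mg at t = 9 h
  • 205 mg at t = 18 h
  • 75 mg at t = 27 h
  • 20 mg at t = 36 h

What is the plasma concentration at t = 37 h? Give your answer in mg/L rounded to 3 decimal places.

k = ln 2 / 16 = 0.04332 per h
Dose 1 (80 mg at t=0 h): 80·exp(−0.04332·37) = 16.105 mg/L
Dose 2 (460 mg at t=9 h): 460·exp(−0.04332·28) = 136.759 mg/L
Dose 3 (205 mg at t=18 h): 205·exp(−0.04332·19) = 90.008 mg/L
Dose 4 (75 mg at t=27 h): 75·exp(−0.04332·10) = 48.631 mg/L
Dose 5 (20 mg at t=36 h): 20·exp(−0.04332·1) = 19.152 mg/L
C(37) = 16.105 + 136.759 + 90.008 + 48.631 + 19.152 = 310.655 mg/L

310.655 mg/L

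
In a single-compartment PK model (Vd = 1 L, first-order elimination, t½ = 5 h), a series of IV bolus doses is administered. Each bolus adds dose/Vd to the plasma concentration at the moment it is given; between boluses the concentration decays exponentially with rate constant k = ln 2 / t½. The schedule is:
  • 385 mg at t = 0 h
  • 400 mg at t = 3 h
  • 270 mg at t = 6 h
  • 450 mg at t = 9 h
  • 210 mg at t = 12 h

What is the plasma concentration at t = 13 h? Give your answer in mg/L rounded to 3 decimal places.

k = ln 2 / 5 = 0.13863 per h
Dose 1 (385 mg at t=0 h): 385·exp(−0.13863·13) = 63.501 mg/L
Dose 2 (400 mg at t=3 h): 400·exp(−0.13863·10) = 100.000 mg/L
Dose 3 (270 mg at t=6 h): 270·exp(−0.13863·7) = 102.311 mg/L
Dose 4 (450 mg at t=9 h): 450·exp(−0.13863·4) = 258.457 mg/L
Dose 5 (210 mg at t=12 h): 210·exp(−0.13863·1) = 182.816 mg/L
C(13) = 63.501 + 100.000 + 102.311 + 258.457 + 182.816 = 707.085 mg/L

707.085 mg/L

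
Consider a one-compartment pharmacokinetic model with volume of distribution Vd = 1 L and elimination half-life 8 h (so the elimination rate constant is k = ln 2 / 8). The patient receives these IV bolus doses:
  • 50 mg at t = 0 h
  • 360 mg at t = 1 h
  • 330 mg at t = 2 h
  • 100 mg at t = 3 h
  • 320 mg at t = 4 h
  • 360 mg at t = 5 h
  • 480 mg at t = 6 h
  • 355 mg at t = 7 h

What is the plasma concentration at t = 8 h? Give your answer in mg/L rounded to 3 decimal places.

k = ln 2 / 8 = 0.08664 per h
Dose 1 (50 mg at t=0 h): 50·exp(−0.08664·8) = 25.000 mg/L
Dose 2 (360 mg at t=1 h): 360·exp(−0.08664·7) = 196.291 mg/L
Dose 3 (330 mg at t=2 h): 330·exp(−0.08664·6) = 196.219 mg/L
Dose 4 (100 mg at t=3 h): 100·exp(−0.08664·5) = 64.842 mg/L
Dose 5 (320 mg at t=4 h): 320·exp(−0.08664·4) = 226.274 mg/L
Dose 6 (360 mg at t=5 h): 360·exp(−0.08664·3) = 277.598 mg/L
Dose 7 (480 mg at t=6 h): 480·exp(−0.08664·2) = 403.630 mg/L
Dose 8 (355 mg at t=7 h): 355·exp(−0.08664·1) = 325.536 mg/L
C(8) = 25.000 + 196.291 + 196.219 + 64.842 + 226.274 + 277.598 + 403.630 + 325.536 = 1715.391 mg/L

1715.391 mg/L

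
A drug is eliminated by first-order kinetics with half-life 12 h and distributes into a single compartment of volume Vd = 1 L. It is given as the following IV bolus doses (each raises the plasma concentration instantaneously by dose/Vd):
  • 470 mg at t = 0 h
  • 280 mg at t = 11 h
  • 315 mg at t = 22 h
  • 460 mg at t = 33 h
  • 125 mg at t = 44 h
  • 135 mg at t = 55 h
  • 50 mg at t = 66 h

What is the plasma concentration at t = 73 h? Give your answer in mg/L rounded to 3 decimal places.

181.432 mg/L

k = ln 2 / 12 = 0.05776 per h
Dose 1 (470 mg at t=0 h): 470·exp(−0.05776·73) = 6.932 mg/L
Dose 2 (280 mg at t=11 h): 280·exp(−0.05776·62) = 7.795 mg/L
Dose 3 (315 mg at t=22 h): 315·exp(−0.05776·51) = 16.555 mg/L
Dose 4 (460 mg at t=33 h): 460·exp(−0.05776·40) = 45.638 mg/L
Dose 5 (125 mg at t=44 h): 125·exp(−0.05776·29) = 23.411 mg/L
Dose 6 (135 mg at t=55 h): 135·exp(−0.05776·18) = 47.730 mg/L
Dose 7 (50 mg at t=66 h): 50·exp(−0.05776·7) = 33.371 mg/L
C(73) = 6.932 + 7.795 + 16.555 + 45.638 + 23.411 + 47.730 + 33.371 = 181.432 mg/L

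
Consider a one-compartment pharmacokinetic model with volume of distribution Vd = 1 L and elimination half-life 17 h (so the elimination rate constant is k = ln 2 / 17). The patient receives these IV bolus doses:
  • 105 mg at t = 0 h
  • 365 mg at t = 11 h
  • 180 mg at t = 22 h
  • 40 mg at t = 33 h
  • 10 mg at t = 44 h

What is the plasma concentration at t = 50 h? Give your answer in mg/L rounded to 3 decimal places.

173.394 mg/L

k = ln 2 / 17 = 0.04077 per h
Dose 1 (105 mg at t=0 h): 105·exp(−0.04077·50) = 13.671 mg/L
Dose 2 (365 mg at t=11 h): 365·exp(−0.04077·39) = 74.421 mg/L
Dose 3 (180 mg at t=22 h): 180·exp(−0.04077·28) = 57.472 mg/L
Dose 4 (40 mg at t=33 h): 40·exp(−0.04077·17) = 20.000 mg/L
Dose 5 (10 mg at t=44 h): 10·exp(−0.04077·6) = 7.830 mg/L
C(50) = 13.671 + 74.421 + 57.472 + 20.000 + 7.830 = 173.394 mg/L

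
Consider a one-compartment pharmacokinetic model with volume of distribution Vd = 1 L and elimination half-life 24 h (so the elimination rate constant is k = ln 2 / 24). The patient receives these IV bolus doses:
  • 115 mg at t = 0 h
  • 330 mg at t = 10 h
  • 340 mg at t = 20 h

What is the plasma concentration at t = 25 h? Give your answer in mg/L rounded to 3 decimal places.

k = ln 2 / 24 = 0.02888 per h
Dose 1 (115 mg at t=0 h): 115·exp(−0.02888·25) = 55.863 mg/L
Dose 2 (330 mg at t=10 h): 330·exp(−0.02888·15) = 213.979 mg/L
Dose 3 (340 mg at t=20 h): 340·exp(−0.02888·5) = 294.282 mg/L
C(25) = 55.863 + 213.979 + 294.282 = 564.124 mg/L

564.124 mg/L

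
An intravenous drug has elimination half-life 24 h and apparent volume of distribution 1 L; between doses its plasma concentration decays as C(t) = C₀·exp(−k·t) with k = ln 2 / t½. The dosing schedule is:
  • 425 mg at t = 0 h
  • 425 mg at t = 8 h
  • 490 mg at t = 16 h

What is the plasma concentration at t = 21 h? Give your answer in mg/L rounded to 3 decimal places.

947.811 mg/L

k = ln 2 / 24 = 0.02888 per h
Dose 1 (425 mg at t=0 h): 425·exp(−0.02888·21) = 231.733 mg/L
Dose 2 (425 mg at t=8 h): 425·exp(−0.02888·13) = 291.965 mg/L
Dose 3 (490 mg at t=16 h): 490·exp(−0.02888·5) = 424.113 mg/L
C(21) = 231.733 + 291.965 + 424.113 = 947.811 mg/L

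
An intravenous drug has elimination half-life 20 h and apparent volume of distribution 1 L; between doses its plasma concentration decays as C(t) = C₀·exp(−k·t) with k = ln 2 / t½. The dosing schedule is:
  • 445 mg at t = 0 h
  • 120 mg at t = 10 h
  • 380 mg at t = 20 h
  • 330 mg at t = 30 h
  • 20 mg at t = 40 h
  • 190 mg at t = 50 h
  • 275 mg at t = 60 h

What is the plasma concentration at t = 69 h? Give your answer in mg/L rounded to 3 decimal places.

k = ln 2 / 20 = 0.03466 per h
Dose 1 (445 mg at t=0 h): 445·exp(−0.03466·69) = 40.720 mg/L
Dose 2 (120 mg at t=10 h): 120·exp(−0.03466·59) = 15.529 mg/L
Dose 3 (380 mg at t=20 h): 380·exp(−0.03466·49) = 69.544 mg/L
Dose 4 (330 mg at t=30 h): 330·exp(−0.03466·39) = 85.409 mg/L
Dose 5 (20 mg at t=40 h): 20·exp(−0.03466·29) = 7.320 mg/L
Dose 6 (190 mg at t=50 h): 190·exp(−0.03466·19) = 98.350 mg/L
Dose 7 (275 mg at t=60 h): 275·exp(−0.03466·9) = 201.312 mg/L
C(69) = 40.720 + 15.529 + 69.544 + 85.409 + 7.320 + 98.350 + 201.312 = 518.185 mg/L

518.185 mg/L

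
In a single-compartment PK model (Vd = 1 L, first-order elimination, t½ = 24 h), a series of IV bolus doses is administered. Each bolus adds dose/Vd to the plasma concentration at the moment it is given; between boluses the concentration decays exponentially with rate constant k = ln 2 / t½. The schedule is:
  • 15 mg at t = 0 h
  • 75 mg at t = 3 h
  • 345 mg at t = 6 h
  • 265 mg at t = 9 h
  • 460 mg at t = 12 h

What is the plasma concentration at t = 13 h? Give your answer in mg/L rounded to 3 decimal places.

k = ln 2 / 24 = 0.02888 per h
Dose 1 (15 mg at t=0 h): 15·exp(−0.02888·13) = 10.305 mg/L
Dose 2 (75 mg at t=3 h): 75·exp(−0.02888·10) = 56.187 mg/L
Dose 3 (345 mg at t=6 h): 345·exp(−0.02888·7) = 281.850 mg/L
Dose 4 (265 mg at t=9 h): 265·exp(−0.02888·4) = 236.088 mg/L
Dose 5 (460 mg at t=12 h): 460·exp(−0.02888·1) = 446.905 mg/L
C(13) = 10.305 + 56.187 + 281.850 + 236.088 + 446.905 = 1031.334 mg/L

1031.334 mg/L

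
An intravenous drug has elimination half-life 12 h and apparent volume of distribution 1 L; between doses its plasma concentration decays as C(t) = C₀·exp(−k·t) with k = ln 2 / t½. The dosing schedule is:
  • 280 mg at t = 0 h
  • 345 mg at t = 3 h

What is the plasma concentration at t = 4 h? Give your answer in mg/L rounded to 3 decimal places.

k = ln 2 / 12 = 0.05776 per h
Dose 1 (280 mg at t=0 h): 280·exp(−0.05776·4) = 222.236 mg/L
Dose 2 (345 mg at t=3 h): 345·exp(−0.05776·1) = 325.637 mg/L
C(4) = 222.236 + 325.637 = 547.873 mg/L

547.873 mg/L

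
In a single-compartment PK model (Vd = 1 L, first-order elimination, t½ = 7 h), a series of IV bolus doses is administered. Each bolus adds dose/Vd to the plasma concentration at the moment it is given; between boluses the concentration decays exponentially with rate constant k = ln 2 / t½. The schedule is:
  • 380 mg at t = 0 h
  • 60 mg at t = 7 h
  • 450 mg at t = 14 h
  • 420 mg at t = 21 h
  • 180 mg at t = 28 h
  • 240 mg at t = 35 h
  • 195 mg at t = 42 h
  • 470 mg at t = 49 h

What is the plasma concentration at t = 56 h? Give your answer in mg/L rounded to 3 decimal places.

347.109 mg/L

k = ln 2 / 7 = 0.09902 per h
Dose 1 (380 mg at t=0 h): 380·exp(−0.09902·56) = 1.484 mg/L
Dose 2 (60 mg at t=7 h): 60·exp(−0.09902·49) = 0.469 mg/L
Dose 3 (450 mg at t=14 h): 450·exp(−0.09902·42) = 7.031 mg/L
Dose 4 (420 mg at t=21 h): 420·exp(−0.09902·35) = 13.125 mg/L
Dose 5 (180 mg at t=28 h): 180·exp(−0.09902·28) = 11.250 mg/L
Dose 6 (240 mg at t=35 h): 240·exp(−0.09902·21) = 30.000 mg/L
Dose 7 (195 mg at t=42 h): 195·exp(−0.09902·14) = 48.750 mg/L
Dose 8 (470 mg at t=49 h): 470·exp(−0.09902·7) = 235.000 mg/L
C(56) = 1.484 + 0.469 + 7.031 + 13.125 + 11.250 + 30.000 + 48.750 + 235.000 = 347.109 mg/L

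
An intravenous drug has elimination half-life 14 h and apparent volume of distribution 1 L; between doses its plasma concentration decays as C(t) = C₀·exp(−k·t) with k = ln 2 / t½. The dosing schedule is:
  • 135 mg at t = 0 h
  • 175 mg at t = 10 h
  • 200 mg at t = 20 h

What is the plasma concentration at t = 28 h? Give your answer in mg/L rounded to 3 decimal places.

240.119 mg/L

k = ln 2 / 14 = 0.04951 per h
Dose 1 (135 mg at t=0 h): 135·exp(−0.04951·28) = 33.750 mg/L
Dose 2 (175 mg at t=10 h): 175·exp(−0.04951·18) = 71.779 mg/L
Dose 3 (200 mg at t=20 h): 200·exp(−0.04951·8) = 134.590 mg/L
C(28) = 33.750 + 71.779 + 134.590 = 240.119 mg/L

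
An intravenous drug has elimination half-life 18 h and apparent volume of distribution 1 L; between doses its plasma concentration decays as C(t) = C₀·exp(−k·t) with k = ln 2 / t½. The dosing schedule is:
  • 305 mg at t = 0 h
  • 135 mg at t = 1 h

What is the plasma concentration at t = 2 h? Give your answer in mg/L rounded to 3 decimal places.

k = ln 2 / 18 = 0.03851 per h
Dose 1 (305 mg at t=0 h): 305·exp(−0.03851·2) = 282.392 mg/L
Dose 2 (135 mg at t=1 h): 135·exp(−0.03851·1) = 129.900 mg/L
C(2) = 282.392 + 129.900 = 412.292 mg/L

412.292 mg/L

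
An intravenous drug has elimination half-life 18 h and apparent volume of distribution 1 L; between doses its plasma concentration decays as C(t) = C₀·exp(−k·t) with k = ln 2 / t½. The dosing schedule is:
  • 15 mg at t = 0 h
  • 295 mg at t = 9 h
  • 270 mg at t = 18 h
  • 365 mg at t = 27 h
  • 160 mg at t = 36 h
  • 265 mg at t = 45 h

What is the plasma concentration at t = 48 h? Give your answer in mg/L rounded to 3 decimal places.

652.582 mg/L

k = ln 2 / 18 = 0.03851 per h
Dose 1 (15 mg at t=0 h): 15·exp(−0.03851·48) = 2.362 mg/L
Dose 2 (295 mg at t=9 h): 295·exp(−0.03851·39) = 65.704 mg/L
Dose 3 (270 mg at t=18 h): 270·exp(−0.03851·30) = 85.045 mg/L
Dose 4 (365 mg at t=27 h): 365·exp(−0.03851·21) = 162.589 mg/L
Dose 5 (160 mg at t=36 h): 160·exp(−0.03851·12) = 100.794 mg/L
Dose 6 (265 mg at t=45 h): 265·exp(−0.03851·3) = 236.088 mg/L
C(48) = 2.362 + 65.704 + 85.045 + 162.589 + 100.794 + 236.088 = 652.582 mg/L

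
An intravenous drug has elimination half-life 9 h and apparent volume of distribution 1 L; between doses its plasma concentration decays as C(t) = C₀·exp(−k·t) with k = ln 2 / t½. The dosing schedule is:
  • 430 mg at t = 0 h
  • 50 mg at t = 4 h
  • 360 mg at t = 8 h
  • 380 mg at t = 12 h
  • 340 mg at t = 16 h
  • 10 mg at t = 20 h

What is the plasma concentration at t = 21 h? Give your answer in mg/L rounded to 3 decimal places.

k = ln 2 / 9 = 0.07702 per h
Dose 1 (430 mg at t=0 h): 430·exp(−0.07702·21) = 85.323 mg/L
Dose 2 (50 mg at t=4 h): 50·exp(−0.07702·17) = 13.501 mg/L
Dose 3 (360 mg at t=8 h): 360·exp(−0.07702·13) = 132.276 mg/L
Dose 4 (380 mg at t=12 h): 380·exp(−0.07702·9) = 190.000 mg/L
Dose 5 (340 mg at t=16 h): 340·exp(−0.07702·5) = 231.334 mg/L
Dose 6 (10 mg at t=20 h): 10·exp(−0.07702·1) = 9.259 mg/L
C(21) = 85.323 + 13.501 + 132.276 + 190.000 + 231.334 + 9.259 = 661.693 mg/L

661.693 mg/L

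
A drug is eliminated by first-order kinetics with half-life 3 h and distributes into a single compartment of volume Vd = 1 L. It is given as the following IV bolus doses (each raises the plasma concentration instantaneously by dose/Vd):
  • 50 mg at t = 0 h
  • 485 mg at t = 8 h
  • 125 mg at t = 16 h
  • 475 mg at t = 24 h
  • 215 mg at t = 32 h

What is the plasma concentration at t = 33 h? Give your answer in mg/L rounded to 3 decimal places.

k = ln 2 / 3 = 0.23105 per h
Dose 1 (50 mg at t=0 h): 50·exp(−0.23105·33) = 0.024 mg/L
Dose 2 (485 mg at t=8 h): 485·exp(−0.23105·25) = 1.504 mg/L
Dose 3 (125 mg at t=16 h): 125·exp(−0.23105·17) = 2.461 mg/L
Dose 4 (475 mg at t=24 h): 475·exp(−0.23105·9) = 59.375 mg/L
Dose 5 (215 mg at t=32 h): 215·exp(−0.23105·1) = 170.646 mg/L
C(33) = 0.024 + 1.504 + 2.461 + 59.375 + 170.646 = 234.010 mg/L

234.010 mg/L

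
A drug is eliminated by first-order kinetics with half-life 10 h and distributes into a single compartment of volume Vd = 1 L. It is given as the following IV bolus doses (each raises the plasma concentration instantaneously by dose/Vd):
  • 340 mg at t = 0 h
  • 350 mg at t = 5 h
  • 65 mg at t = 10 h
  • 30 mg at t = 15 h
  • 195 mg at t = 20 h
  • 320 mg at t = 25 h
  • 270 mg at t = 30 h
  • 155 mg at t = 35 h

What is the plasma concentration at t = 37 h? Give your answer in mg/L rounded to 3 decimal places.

581.227 mg/L

k = ln 2 / 10 = 0.06931 per h
Dose 1 (340 mg at t=0 h): 340·exp(−0.06931·37) = 26.162 mg/L
Dose 2 (350 mg at t=5 h): 350·exp(−0.06931·32) = 38.087 mg/L
Dose 3 (65 mg at t=10 h): 65·exp(−0.06931·27) = 10.003 mg/L
Dose 4 (30 mg at t=15 h): 30·exp(−0.06931·22) = 6.529 mg/L
Dose 5 (195 mg at t=20 h): 195·exp(−0.06931·17) = 60.018 mg/L
Dose 6 (320 mg at t=25 h): 320·exp(−0.06931·12) = 139.288 mg/L
Dose 7 (270 mg at t=30 h): 270·exp(−0.06931·7) = 166.204 mg/L
Dose 8 (155 mg at t=35 h): 155·exp(−0.06931·2) = 134.935 mg/L
C(37) = 26.162 + 38.087 + 10.003 + 6.529 + 60.018 + 139.288 + 166.204 + 134.935 = 581.227 mg/L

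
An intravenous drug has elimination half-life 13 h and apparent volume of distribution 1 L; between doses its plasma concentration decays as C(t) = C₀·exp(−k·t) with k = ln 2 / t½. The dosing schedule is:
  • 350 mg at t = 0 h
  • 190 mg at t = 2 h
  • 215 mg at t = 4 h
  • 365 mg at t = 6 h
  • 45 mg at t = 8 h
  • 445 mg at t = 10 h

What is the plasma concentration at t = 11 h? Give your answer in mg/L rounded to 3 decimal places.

1200.132 mg/L

k = ln 2 / 13 = 0.05332 per h
Dose 1 (350 mg at t=0 h): 350·exp(−0.05332·11) = 194.693 mg/L
Dose 2 (190 mg at t=2 h): 190·exp(−0.05332·9) = 117.584 mg/L
Dose 3 (215 mg at t=4 h): 215·exp(−0.05332·7) = 148.029 mg/L
Dose 4 (365 mg at t=6 h): 365·exp(−0.05332·5) = 279.584 mg/L
Dose 5 (45 mg at t=8 h): 45·exp(−0.05332·3) = 38.348 mg/L
Dose 6 (445 mg at t=10 h): 445·exp(−0.05332·1) = 421.894 mg/L
C(11) = 194.693 + 117.584 + 148.029 + 279.584 + 38.348 + 421.894 = 1200.132 mg/L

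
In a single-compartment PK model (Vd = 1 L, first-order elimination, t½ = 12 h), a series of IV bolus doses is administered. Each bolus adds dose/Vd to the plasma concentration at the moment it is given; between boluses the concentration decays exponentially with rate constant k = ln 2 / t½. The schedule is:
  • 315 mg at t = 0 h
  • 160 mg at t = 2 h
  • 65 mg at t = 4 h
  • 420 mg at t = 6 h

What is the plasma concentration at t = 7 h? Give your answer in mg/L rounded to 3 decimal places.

781.187 mg/L

k = ln 2 / 12 = 0.05776 per h
Dose 1 (315 mg at t=0 h): 315·exp(−0.05776·7) = 210.237 mg/L
Dose 2 (160 mg at t=2 h): 160·exp(−0.05776·5) = 119.865 mg/L
Dose 3 (65 mg at t=4 h): 65·exp(−0.05776·3) = 54.658 mg/L
Dose 4 (420 mg at t=6 h): 420·exp(−0.05776·1) = 396.427 mg/L
C(7) = 210.237 + 119.865 + 54.658 + 396.427 = 781.187 mg/L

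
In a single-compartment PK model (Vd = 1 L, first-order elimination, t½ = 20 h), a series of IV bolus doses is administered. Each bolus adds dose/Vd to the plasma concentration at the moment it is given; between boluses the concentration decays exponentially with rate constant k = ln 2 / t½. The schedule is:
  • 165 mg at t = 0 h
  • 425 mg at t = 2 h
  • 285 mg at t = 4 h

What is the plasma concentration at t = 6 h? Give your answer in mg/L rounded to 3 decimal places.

769.920 mg/L

k = ln 2 / 20 = 0.03466 per h
Dose 1 (165 mg at t=0 h): 165·exp(−0.03466·6) = 134.022 mg/L
Dose 2 (425 mg at t=2 h): 425·exp(−0.03466·4) = 369.984 mg/L
Dose 3 (285 mg at t=4 h): 285·exp(−0.03466·2) = 265.914 mg/L
C(6) = 134.022 + 369.984 + 265.914 = 769.920 mg/L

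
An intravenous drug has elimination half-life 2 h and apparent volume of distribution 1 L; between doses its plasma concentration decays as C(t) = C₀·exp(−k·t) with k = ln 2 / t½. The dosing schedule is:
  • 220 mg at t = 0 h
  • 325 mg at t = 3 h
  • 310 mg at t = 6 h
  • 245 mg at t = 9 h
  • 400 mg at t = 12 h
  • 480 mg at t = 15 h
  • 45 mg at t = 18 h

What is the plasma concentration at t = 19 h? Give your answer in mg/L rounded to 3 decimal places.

199.830 mg/L

k = ln 2 / 2 = 0.34657 per h
Dose 1 (220 mg at t=0 h): 220·exp(−0.34657·19) = 0.304 mg/L
Dose 2 (325 mg at t=3 h): 325·exp(−0.34657·16) = 1.270 mg/L
Dose 3 (310 mg at t=6 h): 310·exp(−0.34657·13) = 3.425 mg/L
Dose 4 (245 mg at t=9 h): 245·exp(−0.34657·10) = 7.656 mg/L
Dose 5 (400 mg at t=12 h): 400·exp(−0.34657·7) = 35.355 mg/L
Dose 6 (480 mg at t=15 h): 480·exp(−0.34657·4) = 120.000 mg/L
Dose 7 (45 mg at t=18 h): 45·exp(−0.34657·1) = 31.820 mg/L
C(19) = 0.304 + 1.270 + 3.425 + 7.656 + 35.355 + 120.000 + 31.820 = 199.830 mg/L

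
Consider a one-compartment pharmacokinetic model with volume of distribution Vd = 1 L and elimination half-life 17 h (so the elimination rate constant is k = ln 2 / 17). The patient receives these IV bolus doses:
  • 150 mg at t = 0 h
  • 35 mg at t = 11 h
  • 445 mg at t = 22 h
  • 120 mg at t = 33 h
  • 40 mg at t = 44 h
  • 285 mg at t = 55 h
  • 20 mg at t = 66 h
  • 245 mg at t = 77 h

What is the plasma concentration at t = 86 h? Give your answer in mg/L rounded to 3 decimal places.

319.041 mg/L

k = ln 2 / 17 = 0.04077 per h
Dose 1 (150 mg at t=0 h): 150·exp(−0.04077·86) = 4.500 mg/L
Dose 2 (35 mg at t=11 h): 35·exp(−0.04077·75) = 1.644 mg/L
Dose 3 (445 mg at t=22 h): 445·exp(−0.04077·64) = 32.739 mg/L
Dose 4 (120 mg at t=33 h): 120·exp(−0.04077·53) = 13.825 mg/L
Dose 5 (40 mg at t=44 h): 40·exp(−0.04077·42) = 7.217 mg/L
Dose 6 (285 mg at t=55 h): 285·exp(−0.04077·31) = 80.521 mg/L
Dose 7 (20 mg at t=66 h): 20·exp(−0.04077·20) = 8.849 mg/L
Dose 8 (245 mg at t=77 h): 245·exp(−0.04077·9) = 169.745 mg/L
C(86) = 4.500 + 1.644 + 32.739 + 13.825 + 7.217 + 80.521 + 8.849 + 169.745 = 319.041 mg/L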